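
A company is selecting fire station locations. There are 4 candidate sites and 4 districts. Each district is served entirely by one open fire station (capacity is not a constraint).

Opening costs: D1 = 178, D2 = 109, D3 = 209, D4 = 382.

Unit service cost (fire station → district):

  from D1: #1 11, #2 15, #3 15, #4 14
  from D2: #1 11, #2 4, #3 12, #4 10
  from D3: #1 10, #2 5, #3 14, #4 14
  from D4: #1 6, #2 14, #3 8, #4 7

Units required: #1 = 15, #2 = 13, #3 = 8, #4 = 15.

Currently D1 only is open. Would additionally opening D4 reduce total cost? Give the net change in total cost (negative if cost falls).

Current service cost with {D1}: 690.
Adding D4: each district re-picks its cheapest; new service cost 441, saving 249.
Extra fixed cost: 382. Net change = 382 − 249 = 133.
(Totals: 868 → 1001.)

No — net change +133 (cost rises by 133).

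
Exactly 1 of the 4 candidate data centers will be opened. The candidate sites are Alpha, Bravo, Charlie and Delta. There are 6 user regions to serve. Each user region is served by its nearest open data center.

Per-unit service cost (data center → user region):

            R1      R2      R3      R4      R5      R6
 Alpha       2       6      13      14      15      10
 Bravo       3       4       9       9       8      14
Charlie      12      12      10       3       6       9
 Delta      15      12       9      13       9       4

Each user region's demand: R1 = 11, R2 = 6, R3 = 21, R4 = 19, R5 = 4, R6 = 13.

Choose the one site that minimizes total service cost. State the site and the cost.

With exactly 1 open, each user region uses its cheapest among the chosen.
{Charlie}: R1→Charlie 12·11=132, R2→Charlie 12·6=72, R3→Charlie 10·21=210, R4→Charlie 3·19=57, R5→Charlie 6·4=24, R6→Charlie 9·13=117. Service cost 612.
{Bravo}: service cost 631
{Delta}: service cost 761
Among all 4 size-1 choices, {Charlie} is lowest.

Choose Charlie only; total service cost 612.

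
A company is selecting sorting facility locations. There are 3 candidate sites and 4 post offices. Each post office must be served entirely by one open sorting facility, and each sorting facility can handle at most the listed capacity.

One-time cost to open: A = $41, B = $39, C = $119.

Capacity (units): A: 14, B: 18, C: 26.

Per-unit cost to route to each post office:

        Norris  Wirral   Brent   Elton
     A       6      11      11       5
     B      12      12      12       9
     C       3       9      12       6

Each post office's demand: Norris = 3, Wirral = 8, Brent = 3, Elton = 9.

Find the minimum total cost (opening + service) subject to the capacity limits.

Open {A, B}: Norris→A 6·3=18, Wirral→B 12·8=96, Brent→B 12·3=36, Elton→A 5·9=45.
Loads: A carries 12/14, B carries 11/18. Service 195; fixed 80; total 275.
Next best feasible plan costs 290.

Minimum total cost: 275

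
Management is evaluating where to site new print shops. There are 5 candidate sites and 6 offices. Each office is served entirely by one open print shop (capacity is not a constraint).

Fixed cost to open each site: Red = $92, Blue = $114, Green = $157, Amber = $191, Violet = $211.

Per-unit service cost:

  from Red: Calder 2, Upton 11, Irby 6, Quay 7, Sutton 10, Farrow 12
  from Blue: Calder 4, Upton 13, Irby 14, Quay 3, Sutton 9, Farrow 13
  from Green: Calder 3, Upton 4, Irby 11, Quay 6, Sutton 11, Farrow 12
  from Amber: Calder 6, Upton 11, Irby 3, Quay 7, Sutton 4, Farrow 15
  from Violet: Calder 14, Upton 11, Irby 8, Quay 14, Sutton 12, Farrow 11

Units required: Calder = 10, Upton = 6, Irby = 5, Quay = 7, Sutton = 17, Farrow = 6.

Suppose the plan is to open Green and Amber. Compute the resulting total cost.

Total cost: 599

Each office is assigned to its cheapest site among the open ones.
{Green, Amber}: Calder→Green 3·10=30, Upton→Green 4·6=24, Irby→Amber 3·5=15, Quay→Green 6·7=42, Sutton→Amber 4·17=68, Farrow→Green 12·6=72. Service 251; fixed 348; total 599.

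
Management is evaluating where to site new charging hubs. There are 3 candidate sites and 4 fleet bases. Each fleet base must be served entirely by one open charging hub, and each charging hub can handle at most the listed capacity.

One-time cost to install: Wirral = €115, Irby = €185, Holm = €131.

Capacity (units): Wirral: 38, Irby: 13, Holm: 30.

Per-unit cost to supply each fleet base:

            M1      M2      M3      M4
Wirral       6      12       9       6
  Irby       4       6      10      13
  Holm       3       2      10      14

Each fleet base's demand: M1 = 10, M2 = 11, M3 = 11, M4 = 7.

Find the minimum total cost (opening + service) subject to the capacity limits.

Open {Wirral, Holm}: M1→Holm 3·10=30, M2→Holm 2·11=22, M3→Wirral 9·11=99, M4→Wirral 6·7=42.
Loads: Wirral carries 18/38, Holm carries 21/30. Service 193; fixed 246; total 439.
Next best feasible plan costs 469.

Minimum total cost: 439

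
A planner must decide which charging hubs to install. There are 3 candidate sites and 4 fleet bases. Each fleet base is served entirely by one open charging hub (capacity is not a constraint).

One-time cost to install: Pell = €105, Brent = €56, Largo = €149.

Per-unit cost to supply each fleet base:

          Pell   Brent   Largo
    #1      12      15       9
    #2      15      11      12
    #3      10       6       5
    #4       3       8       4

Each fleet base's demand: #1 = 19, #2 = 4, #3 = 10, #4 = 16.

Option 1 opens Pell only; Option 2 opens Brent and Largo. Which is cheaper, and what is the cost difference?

Option 2 is cheaper by 7.

Option 1: {Pell}: #1→Pell 12·19=228, #2→Pell 15·4=60, #3→Pell 10·10=100, #4→Pell 3·16=48. Service 436; fixed 105; total 541.
Option 2: {Brent, Largo}: #1→Largo 9·19=171, #2→Brent 11·4=44, #3→Largo 5·10=50, #4→Largo 4·16=64. Service 329; fixed 205; total 534.
Difference: |541 − 534| = 7.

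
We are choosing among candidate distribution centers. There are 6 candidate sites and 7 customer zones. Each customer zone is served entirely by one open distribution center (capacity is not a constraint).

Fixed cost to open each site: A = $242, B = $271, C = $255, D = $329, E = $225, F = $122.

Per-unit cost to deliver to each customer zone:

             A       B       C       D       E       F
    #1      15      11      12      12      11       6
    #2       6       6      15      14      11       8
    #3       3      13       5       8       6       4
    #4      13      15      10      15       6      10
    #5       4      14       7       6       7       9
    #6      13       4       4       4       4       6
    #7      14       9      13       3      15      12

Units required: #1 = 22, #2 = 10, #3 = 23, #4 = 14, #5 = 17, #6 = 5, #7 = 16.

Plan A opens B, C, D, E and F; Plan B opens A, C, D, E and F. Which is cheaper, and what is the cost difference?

Plan A: {B, C, D, E, F}: #1→F 6·22=132, #2→B 6·10=60, #3→F 4·23=92, #4→E 6·14=84, #5→D 6·17=102, #6→B 4·5=20, #7→D 3·16=48. Service 538; fixed 1202; total 1740.
Plan B: {A, C, D, E, F}: #1→F 6·22=132, #2→A 6·10=60, #3→A 3·23=69, #4→E 6·14=84, #5→A 4·17=68, #6→C 4·5=20, #7→D 3·16=48. Service 481; fixed 1173; total 1654.
Difference: |1740 − 1654| = 86.

Plan B is cheaper by 86.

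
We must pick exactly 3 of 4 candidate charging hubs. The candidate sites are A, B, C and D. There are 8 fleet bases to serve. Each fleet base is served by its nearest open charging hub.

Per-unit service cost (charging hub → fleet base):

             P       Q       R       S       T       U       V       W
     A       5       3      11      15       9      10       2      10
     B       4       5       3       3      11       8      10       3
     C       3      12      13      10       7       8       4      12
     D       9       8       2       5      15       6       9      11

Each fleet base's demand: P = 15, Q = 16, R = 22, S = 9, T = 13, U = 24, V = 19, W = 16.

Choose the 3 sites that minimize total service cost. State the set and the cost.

With exactly 3 open, each fleet base uses its cheapest among the chosen.
{A, B, D}: P→B 4·15=60, Q→A 3·16=48, R→D 2·22=44, S→B 3·9=27, T→A 9·13=117, U→D 6·24=144, V→A 2·19=38, W→B 3·16=48. Service cost 526.
{A, B, C}: service cost 555
{B, C, D}: service cost 555
Among all 4 size-3 choices, {A, B, D} is lowest.

Choose A, B and D; total service cost 526.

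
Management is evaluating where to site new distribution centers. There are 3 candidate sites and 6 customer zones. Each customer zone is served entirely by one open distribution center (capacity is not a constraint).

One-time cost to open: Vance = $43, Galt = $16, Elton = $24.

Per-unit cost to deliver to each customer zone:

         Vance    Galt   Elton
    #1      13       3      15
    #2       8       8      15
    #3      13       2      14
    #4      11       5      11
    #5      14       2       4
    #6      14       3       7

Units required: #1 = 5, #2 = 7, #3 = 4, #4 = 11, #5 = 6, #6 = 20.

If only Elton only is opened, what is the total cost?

Each customer zone is assigned to its cheapest site among the open ones.
{Elton}: #1→Elton 15·5=75, #2→Elton 15·7=105, #3→Elton 14·4=56, #4→Elton 11·11=121, #5→Elton 4·6=24, #6→Elton 7·20=140. Service 521; fixed 24; total 545.

Total cost: 545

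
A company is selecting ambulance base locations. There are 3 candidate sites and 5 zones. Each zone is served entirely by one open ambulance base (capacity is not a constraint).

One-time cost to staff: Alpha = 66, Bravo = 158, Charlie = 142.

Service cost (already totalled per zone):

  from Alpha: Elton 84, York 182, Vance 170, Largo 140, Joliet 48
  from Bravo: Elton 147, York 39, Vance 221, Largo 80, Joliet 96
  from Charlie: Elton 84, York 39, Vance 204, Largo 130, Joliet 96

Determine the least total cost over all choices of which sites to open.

For any fixed open set, each zone goes to its cheapest open site; total = fixed + service.
{Alpha, Bravo}: Elton→Alpha 84, York→Bravo 39, Vance→Alpha 170, Largo→Bravo 80, Joliet→Alpha 48. Service 421; fixed 224; total 645.
{Alpha, Charlie}: Elton→Alpha 84, York→Charlie 39, Vance→Alpha 170, Largo→Charlie 130, Joliet→Alpha 48. Service 471; fixed 208; total 679.
{Alpha}: service 624 + fixed 66 = 690
{Alpha, Bravo, Charlie}: service 421 + fixed 366 = 787
(All 7 nonempty subsets were checked; Alpha and Bravo is lowest.)

Minimum total cost: 645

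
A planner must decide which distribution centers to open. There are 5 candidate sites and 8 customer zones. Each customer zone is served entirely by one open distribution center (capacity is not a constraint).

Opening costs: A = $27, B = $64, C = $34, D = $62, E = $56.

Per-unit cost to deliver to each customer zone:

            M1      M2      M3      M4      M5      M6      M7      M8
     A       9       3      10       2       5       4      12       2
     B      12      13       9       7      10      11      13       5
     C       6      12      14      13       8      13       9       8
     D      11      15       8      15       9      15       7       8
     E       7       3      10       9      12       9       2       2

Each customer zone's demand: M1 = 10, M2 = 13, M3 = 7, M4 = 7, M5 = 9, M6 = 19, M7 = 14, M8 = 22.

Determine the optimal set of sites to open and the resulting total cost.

Open A and E; minimum total cost 469.

For any fixed open set, each customer zone goes to its cheapest open site; total = fixed + service.
{A, E}: M1→E 7·10=70, M2→A 3·13=39, M3→A 10·7=70, M4→A 2·7=14, M5→A 5·9=45, M6→A 4·19=76, M7→E 2·14=28, M8→A 2·22=44. Service 386; fixed 83; total 469.
{A, C, E}: M1→C 6·10=60, M2→A 3·13=39, M3→A 10·7=70, M4→A 2·7=14, M5→A 5·9=45, M6→A 4·19=76, M7→E 2·14=28, M8→A 2·22=44. Service 376; fixed 117; total 493.
{A, D, E}: service 372 + fixed 145 = 517
{A, B, C, D, E}: service 362 + fixed 243 = 605
No other subset beats 469.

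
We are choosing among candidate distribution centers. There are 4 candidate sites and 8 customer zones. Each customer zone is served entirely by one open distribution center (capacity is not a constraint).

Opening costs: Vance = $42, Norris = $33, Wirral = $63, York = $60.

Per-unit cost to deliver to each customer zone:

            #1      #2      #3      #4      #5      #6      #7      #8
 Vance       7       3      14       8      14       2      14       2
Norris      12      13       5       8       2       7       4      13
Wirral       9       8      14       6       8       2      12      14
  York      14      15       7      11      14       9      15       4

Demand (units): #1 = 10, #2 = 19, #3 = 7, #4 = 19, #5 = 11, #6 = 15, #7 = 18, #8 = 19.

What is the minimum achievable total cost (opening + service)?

Minimum total cost: 551

For any fixed open set, each customer zone goes to its cheapest open site; total = fixed + service.
{Vance, Norris}: #1→Vance 7·10=70, #2→Vance 3·19=57, #3→Norris 5·7=35, #4→Vance 8·19=152, #5→Norris 2·11=22, #6→Vance 2·15=30, #7→Norris 4·18=72, #8→Vance 2·19=38. Service 476; fixed 75; total 551.
{Vance, Norris, Wirral}: #1→Vance 7·10=70, #2→Vance 3·19=57, #3→Norris 5·7=35, #4→Wirral 6·19=114, #5→Norris 2·11=22, #6→Vance 2·15=30, #7→Norris 4·18=72, #8→Vance 2·19=38. Service 438; fixed 138; total 576.
{Vance, Norris, York}: #1→Vance 7·10=70, #2→Vance 3·19=57, #3→Norris 5·7=35, #4→Vance 8·19=152, #5→Norris 2·11=22, #6→Vance 2·15=30, #7→Norris 4·18=72, #8→Vance 2·19=38. Service 476; fixed 135; total 611.
{Vance, Norris, Wirral, York}: #1→Vance 7·10=70, #2→Vance 3·19=57, #3→Norris 5·7=35, #4→Wirral 6·19=114, #5→Norris 2·11=22, #6→Vance 2·15=30, #7→Norris 4·18=72, #8→Vance 2·19=38. Service 438; fixed 198; total 636.
No other subset beats 551.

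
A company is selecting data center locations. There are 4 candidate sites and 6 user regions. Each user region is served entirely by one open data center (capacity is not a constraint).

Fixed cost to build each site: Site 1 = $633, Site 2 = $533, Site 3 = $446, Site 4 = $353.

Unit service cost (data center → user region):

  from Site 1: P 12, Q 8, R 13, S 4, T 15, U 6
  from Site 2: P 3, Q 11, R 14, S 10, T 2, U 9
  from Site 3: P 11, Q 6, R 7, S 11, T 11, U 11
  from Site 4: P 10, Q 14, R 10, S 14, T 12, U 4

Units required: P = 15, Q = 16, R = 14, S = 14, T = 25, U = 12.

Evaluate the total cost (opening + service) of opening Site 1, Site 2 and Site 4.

Each user region is assigned to its cheapest site among the open ones.
{Site 1, Site 2, Site 4}: P→Site 2 3·15=45, Q→Site 1 8·16=128, R→Site 4 10·14=140, S→Site 1 4·14=56, T→Site 2 2·25=50, U→Site 4 4·12=48. Service 467; fixed 1519; total 1986.

Total cost: 1986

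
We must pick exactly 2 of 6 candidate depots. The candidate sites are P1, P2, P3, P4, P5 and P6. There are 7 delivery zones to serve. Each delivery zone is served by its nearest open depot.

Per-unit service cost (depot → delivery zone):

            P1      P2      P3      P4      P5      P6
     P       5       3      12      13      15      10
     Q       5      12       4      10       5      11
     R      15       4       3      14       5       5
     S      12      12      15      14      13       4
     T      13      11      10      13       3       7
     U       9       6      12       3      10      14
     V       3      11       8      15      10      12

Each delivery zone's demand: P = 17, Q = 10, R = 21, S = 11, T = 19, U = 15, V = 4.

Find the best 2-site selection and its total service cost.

Choose P2 and P5; total service cost 504.

With exactly 2 open, each delivery zone uses its cheapest among the chosen.
{P2, P5}: P→P2 3·17=51, Q→P5 5·10=50, R→P2 4·21=84, S→P2 12·11=132, T→P5 3·19=57, U→P2 6·15=90, V→P5 10·4=40. Service cost 504.
{P2, P6}: service cost 556
{P1, P6}: service cost 564
Among all 15 size-2 choices, {P2, P5} is lowest.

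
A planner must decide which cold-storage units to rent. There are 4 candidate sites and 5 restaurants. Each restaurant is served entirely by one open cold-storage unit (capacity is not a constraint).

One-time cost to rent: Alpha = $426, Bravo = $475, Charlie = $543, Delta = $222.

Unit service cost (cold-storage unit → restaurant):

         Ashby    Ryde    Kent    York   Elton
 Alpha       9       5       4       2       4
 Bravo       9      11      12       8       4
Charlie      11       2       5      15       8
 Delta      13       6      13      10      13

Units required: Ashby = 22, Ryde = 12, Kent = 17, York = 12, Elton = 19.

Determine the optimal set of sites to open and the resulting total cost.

Open Alpha only; minimum total cost 852.

For any fixed open set, each restaurant goes to its cheapest open site; total = fixed + service.
{Alpha}: Ashby→Alpha 9·22=198, Ryde→Alpha 5·12=60, Kent→Alpha 4·17=68, York→Alpha 2·12=24, Elton→Alpha 4·19=76. Service 426; fixed 426; total 852.
{Alpha, Delta}: Ashby→Alpha 9·22=198, Ryde→Alpha 5·12=60, Kent→Alpha 4·17=68, York→Alpha 2·12=24, Elton→Alpha 4·19=76. Service 426; fixed 648; total 1074.
{Delta}: Ashby→Delta 13·22=286, Ryde→Delta 6·12=72, Kent→Delta 13·17=221, York→Delta 10·12=120, Elton→Delta 13·19=247. Service 946; fixed 222; total 1168.
{Alpha, Bravo, Charlie, Delta}: service 390 + fixed 1666 = 2056
(All 15 nonempty subsets were checked; Alpha only is lowest.)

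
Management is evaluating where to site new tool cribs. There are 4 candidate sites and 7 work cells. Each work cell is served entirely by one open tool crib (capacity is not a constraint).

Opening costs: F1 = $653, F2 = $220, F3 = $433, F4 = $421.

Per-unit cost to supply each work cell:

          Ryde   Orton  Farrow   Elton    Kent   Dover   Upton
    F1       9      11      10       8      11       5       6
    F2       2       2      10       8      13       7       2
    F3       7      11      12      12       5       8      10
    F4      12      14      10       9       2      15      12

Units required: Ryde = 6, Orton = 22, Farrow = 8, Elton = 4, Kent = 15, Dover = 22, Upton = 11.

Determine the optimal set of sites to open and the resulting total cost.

Open F2 only; minimum total cost 759.

For any fixed open set, each work cell goes to its cheapest open site; total = fixed + service.
{F2}: Ryde→F2 2·6=12, Orton→F2 2·22=44, Farrow→F2 10·8=80, Elton→F2 8·4=32, Kent→F2 13·15=195, Dover→F2 7·22=154, Upton→F2 2·11=22. Service 539; fixed 220; total 759.
{F2, F4}: Ryde→F2 2·6=12, Orton→F2 2·22=44, Farrow→F2 10·8=80, Elton→F2 8·4=32, Kent→F4 2·15=30, Dover→F2 7·22=154, Upton→F2 2·11=22. Service 374; fixed 641; total 1015.
{F2, F3}: Ryde→F2 2·6=12, Orton→F2 2·22=44, Farrow→F2 10·8=80, Elton→F2 8·4=32, Kent→F3 5·15=75, Dover→F2 7·22=154, Upton→F2 2·11=22. Service 419; fixed 653; total 1072.
{F1, F2, F3, F4}: Ryde→F2 2·6=12, Orton→F2 2·22=44, Farrow→F1 10·8=80, Elton→F1 8·4=32, Kent→F4 2·15=30, Dover→F1 5·22=110, Upton→F2 2·11=22. Service 330; fixed 1727; total 2057.
No other subset beats 759.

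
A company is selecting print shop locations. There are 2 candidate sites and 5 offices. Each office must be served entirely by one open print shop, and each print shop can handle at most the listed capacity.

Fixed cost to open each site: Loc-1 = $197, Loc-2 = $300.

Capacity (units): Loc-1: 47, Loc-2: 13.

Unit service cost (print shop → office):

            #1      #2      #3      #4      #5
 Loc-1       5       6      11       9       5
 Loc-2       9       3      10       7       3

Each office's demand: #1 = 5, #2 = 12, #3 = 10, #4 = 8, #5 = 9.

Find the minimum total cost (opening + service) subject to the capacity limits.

Minimum total cost: 521

Open {Loc-1}: #1→Loc-1 5·5=25, #2→Loc-1 6·12=72, #3→Loc-1 11·10=110, #4→Loc-1 9·8=72, #5→Loc-1 5·9=45.
Loads: Loc-1 carries 44/47. Service 324; fixed 197; total 521.
Next best feasible plan costs 785.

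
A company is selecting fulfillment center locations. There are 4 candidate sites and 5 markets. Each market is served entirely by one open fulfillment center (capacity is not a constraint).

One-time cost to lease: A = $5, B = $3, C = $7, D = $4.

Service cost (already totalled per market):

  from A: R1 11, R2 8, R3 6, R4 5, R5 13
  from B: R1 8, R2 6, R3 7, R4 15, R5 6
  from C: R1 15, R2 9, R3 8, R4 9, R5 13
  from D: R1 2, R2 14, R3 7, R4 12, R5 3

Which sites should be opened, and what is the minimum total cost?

For any fixed open set, each market goes to its cheapest open site; total = fixed + service.
{A, D}: R1→D 2, R2→A 8, R3→A 6, R4→A 5, R5→D 3. Service 24; fixed 9; total 33.
{A, B, D}: service 22 + fixed 12 = 34
{B, D}: R1→D 2, R2→B 6, R3→B 7, R4→D 12, R5→D 3. Service 30; fixed 7; total 37.
{A, B, C, D}: R1→D 2, R2→B 6, R3→A 6, R4→A 5, R5→D 3. Service 22; fixed 19; total 41.
No other subset beats 33.

Open A and D; minimum total cost 33.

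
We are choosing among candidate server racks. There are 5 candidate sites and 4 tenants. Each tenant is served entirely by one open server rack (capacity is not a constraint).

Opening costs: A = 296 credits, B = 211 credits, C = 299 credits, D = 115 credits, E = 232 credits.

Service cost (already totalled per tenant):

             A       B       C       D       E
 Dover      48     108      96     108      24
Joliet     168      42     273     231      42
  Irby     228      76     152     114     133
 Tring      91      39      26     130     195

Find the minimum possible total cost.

For any fixed open set, each tenant goes to its cheapest open site; total = fixed + service.
{B}: Dover→B 108, Joliet→B 42, Irby→B 76, Tring→B 39. Service 265; fixed 211; total 476.
{B, D}: service 265 + fixed 326 = 591
{B, E}: service 181 + fixed 443 = 624
{A, B, C, D, E}: Dover→E 24, Joliet→B 42, Irby→B 76, Tring→C 26. Service 168; fixed 1153; total 1321.
No other subset beats 476.

Minimum total cost: 476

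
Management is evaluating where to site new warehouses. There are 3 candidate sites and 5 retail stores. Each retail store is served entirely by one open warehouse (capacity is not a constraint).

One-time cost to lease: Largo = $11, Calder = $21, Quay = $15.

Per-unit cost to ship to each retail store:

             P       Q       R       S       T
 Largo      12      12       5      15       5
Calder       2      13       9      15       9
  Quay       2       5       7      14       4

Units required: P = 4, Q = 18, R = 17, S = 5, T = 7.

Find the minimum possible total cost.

For any fixed open set, each retail store goes to its cheapest open site; total = fixed + service.
{Largo, Quay}: P→Quay 2·4=8, Q→Quay 5·18=90, R→Largo 5·17=85, S→Quay 14·5=70, T→Quay 4·7=28. Service 281; fixed 26; total 307.
{Largo, Calder, Quay}: service 281 + fixed 47 = 328
{Quay}: service 315 + fixed 15 = 330
{Largo}: service 459 + fixed 11 = 470
No other subset beats 307.

Minimum total cost: 307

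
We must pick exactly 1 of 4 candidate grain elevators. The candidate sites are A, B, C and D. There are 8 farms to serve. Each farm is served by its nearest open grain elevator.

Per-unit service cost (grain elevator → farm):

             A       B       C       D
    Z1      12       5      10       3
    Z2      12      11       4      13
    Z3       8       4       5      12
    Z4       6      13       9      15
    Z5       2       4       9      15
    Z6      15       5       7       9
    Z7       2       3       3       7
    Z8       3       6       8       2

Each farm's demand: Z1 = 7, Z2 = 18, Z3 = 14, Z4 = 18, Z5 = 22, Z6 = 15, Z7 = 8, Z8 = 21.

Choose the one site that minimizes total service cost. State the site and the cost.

Choose B only; total service cost 836.

With exactly 1 open, each farm uses its cheapest among the chosen.
{B}: Z1→B 5·7=35, Z2→B 11·18=198, Z3→B 4·14=56, Z4→B 13·18=234, Z5→B 4·22=88, Z6→B 5·15=75, Z7→B 3·8=24, Z8→B 6·21=126. Service cost 836.
{A}: service cost 868
{C}: service cost 869
Among all 4 size-1 choices, {B} is lowest.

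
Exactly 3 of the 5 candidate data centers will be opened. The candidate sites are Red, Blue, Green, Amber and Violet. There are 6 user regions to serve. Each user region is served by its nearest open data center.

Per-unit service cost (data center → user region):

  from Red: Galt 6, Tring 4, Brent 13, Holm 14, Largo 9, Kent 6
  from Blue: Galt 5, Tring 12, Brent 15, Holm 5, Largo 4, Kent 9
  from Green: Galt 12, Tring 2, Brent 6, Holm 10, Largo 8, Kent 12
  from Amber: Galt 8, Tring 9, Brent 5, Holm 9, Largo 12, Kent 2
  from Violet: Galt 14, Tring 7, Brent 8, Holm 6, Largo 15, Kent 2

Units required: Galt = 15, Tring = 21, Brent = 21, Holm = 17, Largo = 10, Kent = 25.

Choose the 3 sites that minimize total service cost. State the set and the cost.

With exactly 3 open, each user region uses its cheapest among the chosen.
{Blue, Green, Amber}: Galt→Blue 5·15=75, Tring→Green 2·21=42, Brent→Amber 5·21=105, Holm→Blue 5·17=85, Largo→Blue 4·10=40, Kent→Amber 2·25=50. Service cost 397.
{Blue, Green, Violet}: service cost 418
{Red, Blue, Amber}: service cost 439
Among all 10 size-3 choices, {Blue, Green, Amber} is lowest.

Choose Blue, Green and Amber; total service cost 397.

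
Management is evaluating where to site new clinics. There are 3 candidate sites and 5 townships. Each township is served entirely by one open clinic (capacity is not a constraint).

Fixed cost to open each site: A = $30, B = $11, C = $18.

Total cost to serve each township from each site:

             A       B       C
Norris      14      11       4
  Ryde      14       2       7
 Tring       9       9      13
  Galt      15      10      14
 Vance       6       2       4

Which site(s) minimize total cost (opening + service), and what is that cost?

Open B only; minimum total cost 45.

For any fixed open set, each township goes to its cheapest open site; total = fixed + service.
{B}: Norris→B 11, Ryde→B 2, Tring→B 9, Galt→B 10, Vance→B 2. Service 34; fixed 11; total 45.
{B, C}: service 27 + fixed 29 = 56
{C}: service 42 + fixed 18 = 60
{A, B, C}: service 27 + fixed 59 = 86
No other subset beats 45.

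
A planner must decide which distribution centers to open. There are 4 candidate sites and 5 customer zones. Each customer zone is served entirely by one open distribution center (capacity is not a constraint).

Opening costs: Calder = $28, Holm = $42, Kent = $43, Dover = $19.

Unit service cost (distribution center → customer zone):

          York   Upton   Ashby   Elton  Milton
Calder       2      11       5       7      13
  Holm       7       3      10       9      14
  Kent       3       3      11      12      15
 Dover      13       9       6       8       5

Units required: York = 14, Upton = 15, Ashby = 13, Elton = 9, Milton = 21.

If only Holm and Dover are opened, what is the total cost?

Each customer zone is assigned to its cheapest site among the open ones.
{Holm, Dover}: York→Holm 7·14=98, Upton→Holm 3·15=45, Ashby→Dover 6·13=78, Elton→Dover 8·9=72, Milton→Dover 5·21=105. Service 398; fixed 61; total 459.

Total cost: 459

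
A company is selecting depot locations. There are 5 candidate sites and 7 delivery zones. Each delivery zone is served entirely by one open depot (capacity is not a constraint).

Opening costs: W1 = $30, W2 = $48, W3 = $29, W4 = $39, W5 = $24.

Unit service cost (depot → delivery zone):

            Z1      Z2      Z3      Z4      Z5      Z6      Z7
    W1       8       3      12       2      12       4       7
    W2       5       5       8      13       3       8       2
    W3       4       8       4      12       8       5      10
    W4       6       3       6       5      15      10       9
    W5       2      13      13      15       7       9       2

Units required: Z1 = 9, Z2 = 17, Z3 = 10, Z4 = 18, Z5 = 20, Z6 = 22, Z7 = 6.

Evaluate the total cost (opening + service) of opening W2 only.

Total cost: 740

Each delivery zone is assigned to its cheapest site among the open ones.
{W2}: Z1→W2 5·9=45, Z2→W2 5·17=85, Z3→W2 8·10=80, Z4→W2 13·18=234, Z5→W2 3·20=60, Z6→W2 8·22=176, Z7→W2 2·6=12. Service 692; fixed 48; total 740.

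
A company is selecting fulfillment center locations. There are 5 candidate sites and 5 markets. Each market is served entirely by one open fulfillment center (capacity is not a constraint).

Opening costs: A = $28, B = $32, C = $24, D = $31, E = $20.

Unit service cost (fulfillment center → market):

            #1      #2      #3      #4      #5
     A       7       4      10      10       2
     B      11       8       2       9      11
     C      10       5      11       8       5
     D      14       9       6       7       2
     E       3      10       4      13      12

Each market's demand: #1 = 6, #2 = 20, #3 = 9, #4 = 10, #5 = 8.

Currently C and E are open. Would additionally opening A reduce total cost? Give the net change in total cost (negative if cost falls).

Current service cost with {C, E}: 274.
Adding A: each market re-picks its cheapest; new service cost 230, saving 44.
Extra fixed cost: 28. Net change = 28 − 44 = -16.
(Totals: 318 → 302.)

Yes — net change −16 (cost falls by 16).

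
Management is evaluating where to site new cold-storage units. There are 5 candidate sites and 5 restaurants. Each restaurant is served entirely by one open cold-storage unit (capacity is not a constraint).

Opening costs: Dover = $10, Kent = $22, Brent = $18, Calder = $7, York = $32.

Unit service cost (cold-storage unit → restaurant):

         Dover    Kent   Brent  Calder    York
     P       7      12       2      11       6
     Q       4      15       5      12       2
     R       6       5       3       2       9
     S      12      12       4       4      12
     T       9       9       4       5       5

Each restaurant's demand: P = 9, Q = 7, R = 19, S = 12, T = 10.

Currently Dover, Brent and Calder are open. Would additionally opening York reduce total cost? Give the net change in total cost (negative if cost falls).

No — net change +18 (cost rises by 18).

Current service cost with {Dover, Brent, Calder}: 172.
Adding York: each restaurant re-picks its cheapest; new service cost 158, saving 14.
Extra fixed cost: 32. Net change = 32 − 14 = 18.
(Totals: 207 → 225.)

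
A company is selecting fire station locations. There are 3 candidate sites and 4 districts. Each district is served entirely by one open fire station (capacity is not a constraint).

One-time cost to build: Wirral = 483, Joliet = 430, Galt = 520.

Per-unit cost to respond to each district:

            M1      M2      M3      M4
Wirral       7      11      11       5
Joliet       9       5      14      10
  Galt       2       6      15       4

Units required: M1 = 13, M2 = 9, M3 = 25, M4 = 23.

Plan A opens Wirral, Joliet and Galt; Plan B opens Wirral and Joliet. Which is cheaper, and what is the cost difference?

Plan A: {Wirral, Joliet, Galt}: M1→Galt 2·13=26, M2→Joliet 5·9=45, M3→Wirral 11·25=275, M4→Galt 4·23=92. Service 438; fixed 1433; total 1871.
Plan B: {Wirral, Joliet}: M1→Wirral 7·13=91, M2→Joliet 5·9=45, M3→Wirral 11·25=275, M4→Wirral 5·23=115. Service 526; fixed 913; total 1439.
Difference: |1871 − 1439| = 432.

Plan B is cheaper by 432.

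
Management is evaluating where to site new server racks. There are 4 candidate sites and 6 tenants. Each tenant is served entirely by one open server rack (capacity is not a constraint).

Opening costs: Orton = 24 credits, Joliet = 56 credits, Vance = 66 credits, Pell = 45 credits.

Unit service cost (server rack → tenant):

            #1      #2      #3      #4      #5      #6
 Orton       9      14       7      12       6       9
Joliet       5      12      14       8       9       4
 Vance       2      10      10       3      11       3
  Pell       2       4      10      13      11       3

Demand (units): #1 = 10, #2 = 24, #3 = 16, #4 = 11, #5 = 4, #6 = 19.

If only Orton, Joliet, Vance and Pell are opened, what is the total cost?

Total cost: 533

Each tenant is assigned to its cheapest site among the open ones.
{Orton, Joliet, Vance, Pell}: #1→Vance 2·10=20, #2→Pell 4·24=96, #3→Orton 7·16=112, #4→Vance 3·11=33, #5→Orton 6·4=24, #6→Vance 3·19=57. Service 342; fixed 191; total 533.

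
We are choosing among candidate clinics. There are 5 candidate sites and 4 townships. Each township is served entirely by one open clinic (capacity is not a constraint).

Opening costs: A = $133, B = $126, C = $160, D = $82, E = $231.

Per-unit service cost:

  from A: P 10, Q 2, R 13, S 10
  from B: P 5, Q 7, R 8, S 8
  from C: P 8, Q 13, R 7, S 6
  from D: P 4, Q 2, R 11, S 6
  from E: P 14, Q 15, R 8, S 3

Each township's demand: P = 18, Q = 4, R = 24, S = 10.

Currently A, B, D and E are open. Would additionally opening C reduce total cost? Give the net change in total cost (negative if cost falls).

No — net change +136 (cost rises by 136).

Current service cost with {A, B, D, E}: 302.
Adding C: each township re-picks its cheapest; new service cost 278, saving 24.
Extra fixed cost: 160. Net change = 160 − 24 = 136.
(Totals: 874 → 1010.)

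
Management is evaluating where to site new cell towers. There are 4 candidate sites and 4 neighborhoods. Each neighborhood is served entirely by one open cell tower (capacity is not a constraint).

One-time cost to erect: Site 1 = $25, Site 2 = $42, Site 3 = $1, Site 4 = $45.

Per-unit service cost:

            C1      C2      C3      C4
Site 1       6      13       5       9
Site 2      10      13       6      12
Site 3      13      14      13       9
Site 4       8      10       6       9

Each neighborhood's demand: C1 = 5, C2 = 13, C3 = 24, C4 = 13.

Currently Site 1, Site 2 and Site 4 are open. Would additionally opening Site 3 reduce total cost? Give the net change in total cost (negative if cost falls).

No — net change +1 (cost rises by 1).

Current service cost with {Site 1, Site 2, Site 4}: 397.
Adding Site 3: each neighborhood re-picks its cheapest; new service cost 397, saving 0.
Extra fixed cost: 1. Net change = 1 − 0 = 1.
(Totals: 509 → 510.)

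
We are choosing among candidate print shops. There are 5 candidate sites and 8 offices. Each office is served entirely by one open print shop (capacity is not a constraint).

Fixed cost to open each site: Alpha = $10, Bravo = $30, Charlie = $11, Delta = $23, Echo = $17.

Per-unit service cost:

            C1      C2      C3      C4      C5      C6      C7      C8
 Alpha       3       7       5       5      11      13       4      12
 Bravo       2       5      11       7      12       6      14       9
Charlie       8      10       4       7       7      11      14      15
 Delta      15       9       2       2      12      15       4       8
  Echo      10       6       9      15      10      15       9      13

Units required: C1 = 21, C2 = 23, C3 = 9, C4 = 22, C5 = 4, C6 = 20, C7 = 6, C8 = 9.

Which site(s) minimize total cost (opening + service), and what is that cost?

For any fixed open set, each office goes to its cheapest open site; total = fixed + service.
{Bravo, Charlie, Delta}: C1→Bravo 2·21=42, C2→Bravo 5·23=115, C3→Delta 2·9=18, C4→Delta 2·22=44, C5→Charlie 7·4=28, C6→Bravo 6·20=120, C7→Delta 4·6=24, C8→Delta 8·9=72. Service 463; fixed 64; total 527.
{Bravo, Delta}: service 483 + fixed 53 = 536
{Alpha, Bravo, Charlie, Delta}: service 463 + fixed 74 = 537
{Alpha, Bravo, Charlie, Delta, Echo}: C1→Bravo 2·21=42, C2→Bravo 5·23=115, C3→Delta 2·9=18, C4→Delta 2·22=44, C5→Charlie 7·4=28, C6→Bravo 6·20=120, C7→Alpha 4·6=24, C8→Delta 8·9=72. Service 463; fixed 91; total 554.
No other subset beats 527.

Open Bravo, Charlie and Delta; minimum total cost 527.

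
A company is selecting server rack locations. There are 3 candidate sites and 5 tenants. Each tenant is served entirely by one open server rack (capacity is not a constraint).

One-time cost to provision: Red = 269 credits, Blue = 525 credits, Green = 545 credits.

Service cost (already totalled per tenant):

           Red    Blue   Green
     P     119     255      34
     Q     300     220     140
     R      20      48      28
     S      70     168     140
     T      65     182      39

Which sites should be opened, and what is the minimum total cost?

Open Red only; minimum total cost 843.

For any fixed open set, each tenant goes to its cheapest open site; total = fixed + service.
{Red}: P→Red 119, Q→Red 300, R→Red 20, S→Red 70, T→Red 65. Service 574; fixed 269; total 843.
{Green}: service 381 + fixed 545 = 926
{Red, Green}: P→Green 34, Q→Green 140, R→Red 20, S→Red 70, T→Green 39. Service 303; fixed 814; total 1117.
{Red, Blue, Green}: service 303 + fixed 1339 = 1642
No other subset beats 843.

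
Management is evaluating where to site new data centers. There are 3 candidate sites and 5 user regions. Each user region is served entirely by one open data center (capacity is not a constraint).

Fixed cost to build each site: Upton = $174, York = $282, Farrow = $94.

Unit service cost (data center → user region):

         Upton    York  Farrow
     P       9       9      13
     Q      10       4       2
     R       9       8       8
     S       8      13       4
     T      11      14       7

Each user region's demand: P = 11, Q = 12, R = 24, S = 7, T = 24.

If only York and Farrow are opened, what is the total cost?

Total cost: 887

Each user region is assigned to its cheapest site among the open ones.
{York, Farrow}: P→York 9·11=99, Q→Farrow 2·12=24, R→York 8·24=192, S→Farrow 4·7=28, T→Farrow 7·24=168. Service 511; fixed 376; total 887.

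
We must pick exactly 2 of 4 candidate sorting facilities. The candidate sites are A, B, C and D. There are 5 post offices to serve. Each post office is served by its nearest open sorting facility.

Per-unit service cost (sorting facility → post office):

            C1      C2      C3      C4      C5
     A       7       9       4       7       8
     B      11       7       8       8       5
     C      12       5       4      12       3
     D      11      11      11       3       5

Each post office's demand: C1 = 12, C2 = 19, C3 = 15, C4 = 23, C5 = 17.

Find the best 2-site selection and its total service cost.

With exactly 2 open, each post office uses its cheapest among the chosen.
{C, D}: C1→D 11·12=132, C2→C 5·19=95, C3→C 4·15=60, C4→D 3·23=69, C5→C 3·17=51. Service cost 407.
{A, C}: service cost 451
{A, D}: service cost 469
Among all 6 size-2 choices, {C, D} is lowest.

Choose C and D; total service cost 407.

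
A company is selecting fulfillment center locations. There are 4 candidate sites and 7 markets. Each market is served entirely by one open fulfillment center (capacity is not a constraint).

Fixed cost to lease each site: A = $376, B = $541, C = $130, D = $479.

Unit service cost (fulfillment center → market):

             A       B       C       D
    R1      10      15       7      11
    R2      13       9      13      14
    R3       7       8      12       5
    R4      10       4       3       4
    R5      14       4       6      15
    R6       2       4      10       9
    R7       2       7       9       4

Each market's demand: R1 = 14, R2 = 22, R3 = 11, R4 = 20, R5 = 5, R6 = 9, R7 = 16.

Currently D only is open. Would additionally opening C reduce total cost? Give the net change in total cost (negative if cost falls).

Yes — net change −13 (cost falls by 13).

Current service cost with {D}: 817.
Adding C: each market re-picks its cheapest; new service cost 674, saving 143.
Extra fixed cost: 130. Net change = 130 − 143 = -13.
(Totals: 1296 → 1283.)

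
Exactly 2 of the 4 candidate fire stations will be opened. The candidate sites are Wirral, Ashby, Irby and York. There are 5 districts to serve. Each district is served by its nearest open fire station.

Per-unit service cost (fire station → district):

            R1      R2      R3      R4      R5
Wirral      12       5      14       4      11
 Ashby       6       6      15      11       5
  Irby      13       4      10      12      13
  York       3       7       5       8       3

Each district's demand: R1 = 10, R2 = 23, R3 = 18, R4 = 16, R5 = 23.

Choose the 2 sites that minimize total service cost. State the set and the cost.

Choose Wirral and York; total service cost 368.

With exactly 2 open, each district uses its cheapest among the chosen.
{Wirral, York}: R1→York 3·10=30, R2→Wirral 5·23=115, R3→York 5·18=90, R4→Wirral 4·16=64, R5→York 3·23=69. Service cost 368.
{Irby, York}: service cost 409
{Ashby, York}: service cost 455
Among all 6 size-2 choices, {Wirral, York} is lowest.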